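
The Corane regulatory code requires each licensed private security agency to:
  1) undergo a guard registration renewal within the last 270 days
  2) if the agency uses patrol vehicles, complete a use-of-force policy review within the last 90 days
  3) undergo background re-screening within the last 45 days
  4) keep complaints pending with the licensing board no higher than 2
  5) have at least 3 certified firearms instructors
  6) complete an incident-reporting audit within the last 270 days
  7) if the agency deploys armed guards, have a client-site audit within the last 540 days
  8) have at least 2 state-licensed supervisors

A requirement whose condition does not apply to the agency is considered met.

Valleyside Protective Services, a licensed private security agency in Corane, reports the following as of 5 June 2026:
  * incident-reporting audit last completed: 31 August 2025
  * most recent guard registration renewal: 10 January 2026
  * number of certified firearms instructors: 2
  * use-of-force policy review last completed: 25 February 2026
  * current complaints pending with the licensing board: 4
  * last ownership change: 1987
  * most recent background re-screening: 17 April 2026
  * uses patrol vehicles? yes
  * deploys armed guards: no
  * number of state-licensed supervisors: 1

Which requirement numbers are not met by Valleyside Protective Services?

1. guard registration renewal 146 days ago vs limit 270 → met
2. condition 'uses patrol vehicles' holds; use-of-force policy review 100 days ago vs limit 90 → not met
3. background re-screening 49 days ago vs limit 45 → not met
4. complaints pending with the licensing board 4 > 2 → not met
5. certified firearms instructors 2 < 3 → not met
6. incident-reporting audit 278 days ago vs limit 270 → not met
7. condition 'deploys armed guards' does not hold → requirement n/a → met
8. state-licensed supervisors 1 < 2 → not met
Not met: 2, 3, 4, 5, 6, 8

2, 3, 4, 5, 6, 8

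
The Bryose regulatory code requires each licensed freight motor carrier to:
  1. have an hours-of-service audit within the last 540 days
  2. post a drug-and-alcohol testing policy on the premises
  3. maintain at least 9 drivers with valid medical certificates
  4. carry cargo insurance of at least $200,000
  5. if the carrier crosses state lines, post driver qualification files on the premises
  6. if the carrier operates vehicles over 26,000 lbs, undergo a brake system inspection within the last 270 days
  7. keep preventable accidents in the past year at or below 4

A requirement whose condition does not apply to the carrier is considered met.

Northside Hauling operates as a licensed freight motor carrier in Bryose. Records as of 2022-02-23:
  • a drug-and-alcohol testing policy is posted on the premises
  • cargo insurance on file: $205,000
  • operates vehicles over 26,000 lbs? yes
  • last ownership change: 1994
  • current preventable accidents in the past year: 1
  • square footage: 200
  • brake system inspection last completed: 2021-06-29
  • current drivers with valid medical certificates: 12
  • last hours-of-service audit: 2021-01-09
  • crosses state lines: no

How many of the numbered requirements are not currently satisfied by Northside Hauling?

1. hours-of-service audit 410 days ago vs limit 540 → met
2. drug-and-alcohol testing policy present → met
3. drivers with valid medical certificates 12 ≥ 9 → met
4. cargo insurance $205,000 ≥ $200,000 → met
5. condition 'crosses state lines' does not hold → requirement n/a → met
6. condition 'operates vehicles over 26,000 lbs' holds; brake system inspection 239 days ago vs limit 270 → met
7. preventable accidents in the past year 1 ≤ 4 → met
Not met: 0 of 7

0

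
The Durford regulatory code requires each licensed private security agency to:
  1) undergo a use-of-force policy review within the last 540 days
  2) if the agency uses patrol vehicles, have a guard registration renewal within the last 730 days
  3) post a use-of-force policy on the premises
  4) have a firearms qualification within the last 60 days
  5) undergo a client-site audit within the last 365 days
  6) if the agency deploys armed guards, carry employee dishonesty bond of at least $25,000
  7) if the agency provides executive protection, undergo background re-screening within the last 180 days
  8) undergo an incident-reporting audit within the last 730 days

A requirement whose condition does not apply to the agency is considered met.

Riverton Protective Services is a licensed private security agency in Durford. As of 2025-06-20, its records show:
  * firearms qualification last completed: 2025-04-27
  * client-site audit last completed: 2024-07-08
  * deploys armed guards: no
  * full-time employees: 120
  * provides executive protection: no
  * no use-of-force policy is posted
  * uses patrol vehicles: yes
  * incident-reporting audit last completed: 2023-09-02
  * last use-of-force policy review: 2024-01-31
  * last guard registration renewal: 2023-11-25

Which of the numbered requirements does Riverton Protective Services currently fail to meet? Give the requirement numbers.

3

1. use-of-force policy review 506 days ago vs limit 540 → met
2. condition 'uses patrol vehicles' holds; guard registration renewal 573 days ago vs limit 730 → met
3. use-of-force policy absent → not met
4. firearms qualification 54 days ago vs limit 60 → met
5. client-site audit 347 days ago vs limit 365 → met
6. condition 'deploys armed guards' does not hold → requirement n/a → met
7. condition 'provides executive protection' does not hold → requirement n/a → met
8. incident-reporting audit 657 days ago vs limit 730 → met
Not met: 3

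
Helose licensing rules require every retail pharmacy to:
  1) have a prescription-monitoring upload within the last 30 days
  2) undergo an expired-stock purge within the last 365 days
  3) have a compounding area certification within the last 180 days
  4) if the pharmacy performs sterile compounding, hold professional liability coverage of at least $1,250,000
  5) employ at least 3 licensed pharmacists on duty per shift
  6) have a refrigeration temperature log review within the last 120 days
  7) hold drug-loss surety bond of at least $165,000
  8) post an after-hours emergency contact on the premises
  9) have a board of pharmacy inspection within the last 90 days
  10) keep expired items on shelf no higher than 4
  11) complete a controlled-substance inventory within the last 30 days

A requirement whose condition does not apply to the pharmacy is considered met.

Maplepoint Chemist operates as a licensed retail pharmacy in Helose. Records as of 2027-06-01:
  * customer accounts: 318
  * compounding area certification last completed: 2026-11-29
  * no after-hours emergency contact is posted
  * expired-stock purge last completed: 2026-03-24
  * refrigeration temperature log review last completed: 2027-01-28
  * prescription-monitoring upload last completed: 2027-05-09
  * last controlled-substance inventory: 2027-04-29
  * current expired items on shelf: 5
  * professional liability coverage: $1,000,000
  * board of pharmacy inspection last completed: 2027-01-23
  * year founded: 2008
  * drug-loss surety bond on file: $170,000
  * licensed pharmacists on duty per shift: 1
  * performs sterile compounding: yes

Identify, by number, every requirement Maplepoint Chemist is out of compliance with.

2, 3, 4, 5, 6, 8, 9, 10, 11

1. prescription-monitoring upload 23 days ago vs limit 30 → met
2. expired-stock purge 434 days ago vs limit 365 → not met
3. compounding area certification 184 days ago vs limit 180 → not met
4. condition 'performs sterile compounding' holds; professional liability coverage $1,000,000 < $1,250,000 → not met
5. licensed pharmacists on duty per shift 1 < 3 → not met
6. refrigeration temperature log review 124 days ago vs limit 120 → not met
7. drug-loss surety bond $170,000 ≥ $165,000 → met
8. after-hours emergency contact absent → not met
9. board of pharmacy inspection 129 days ago vs limit 90 → not met
10. expired items on shelf 5 > 4 → not met
11. controlled-substance inventory 33 days ago vs limit 30 → not met
Not met: 2, 3, 4, 5, 6, 8, 9, 10, 11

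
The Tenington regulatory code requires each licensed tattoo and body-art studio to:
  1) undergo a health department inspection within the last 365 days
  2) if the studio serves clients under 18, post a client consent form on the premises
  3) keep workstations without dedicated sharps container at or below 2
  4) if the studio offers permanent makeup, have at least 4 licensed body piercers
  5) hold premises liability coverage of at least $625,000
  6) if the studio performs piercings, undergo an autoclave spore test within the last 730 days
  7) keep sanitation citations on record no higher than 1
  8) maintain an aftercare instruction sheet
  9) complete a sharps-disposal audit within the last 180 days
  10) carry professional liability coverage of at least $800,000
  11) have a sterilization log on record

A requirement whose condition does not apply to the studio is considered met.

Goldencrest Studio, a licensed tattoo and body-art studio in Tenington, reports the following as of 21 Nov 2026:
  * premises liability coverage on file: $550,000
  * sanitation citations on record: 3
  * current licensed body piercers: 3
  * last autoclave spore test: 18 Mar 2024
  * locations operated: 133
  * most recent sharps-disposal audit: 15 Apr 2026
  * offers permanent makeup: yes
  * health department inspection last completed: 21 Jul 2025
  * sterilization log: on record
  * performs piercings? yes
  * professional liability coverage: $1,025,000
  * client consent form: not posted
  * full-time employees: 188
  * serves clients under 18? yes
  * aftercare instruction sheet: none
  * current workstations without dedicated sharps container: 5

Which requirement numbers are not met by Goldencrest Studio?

1, 2, 3, 4, 5, 6, 7, 8, 9

1. health department inspection 488 days ago vs limit 365 → not met
2. condition 'serves clients under 18' holds; client consent form absent → not met
3. workstations without dedicated sharps container 5 > 2 → not met
4. condition 'offers permanent makeup' holds; licensed body piercers 3 < 4 → not met
5. premises liability coverage $550,000 < $625,000 → not met
6. condition 'performs piercings' holds; autoclave spore test 978 days ago vs limit 730 → not met
7. sanitation citations on record 3 > 1 → not met
8. aftercare instruction sheet absent → not met
9. sharps-disposal audit 220 days ago vs limit 180 → not met
10. professional liability coverage $1,025,000 ≥ $800,000 → met
11. sterilization log present → met
Not met: 1, 2, 3, 4, 5, 6, 7, 8, 9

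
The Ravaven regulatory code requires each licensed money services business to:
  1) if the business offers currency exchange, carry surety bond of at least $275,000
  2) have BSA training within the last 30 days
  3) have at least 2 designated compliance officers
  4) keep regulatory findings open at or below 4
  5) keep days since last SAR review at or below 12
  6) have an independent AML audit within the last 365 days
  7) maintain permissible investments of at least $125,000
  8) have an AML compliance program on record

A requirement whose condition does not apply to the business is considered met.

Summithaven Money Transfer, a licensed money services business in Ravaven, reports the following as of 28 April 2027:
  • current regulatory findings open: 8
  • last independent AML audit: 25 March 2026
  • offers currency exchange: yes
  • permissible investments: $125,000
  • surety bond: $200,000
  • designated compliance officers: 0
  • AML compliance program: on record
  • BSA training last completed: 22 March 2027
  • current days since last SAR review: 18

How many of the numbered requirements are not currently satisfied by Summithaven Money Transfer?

6

1. condition 'offers currency exchange' holds; surety bond $200,000 < $275,000 → not met
2. BSA training 37 days ago vs limit 30 → not met
3. designated compliance officers 0 < 2 → not met
4. regulatory findings open 8 > 4 → not met
5. days since last SAR review 18 > 12 → not met
6. independent AML audit 399 days ago vs limit 365 → not met
7. permissible investments $125,000 ≥ $125,000 → met
8. AML compliance program present → met
Not met: 6 of 8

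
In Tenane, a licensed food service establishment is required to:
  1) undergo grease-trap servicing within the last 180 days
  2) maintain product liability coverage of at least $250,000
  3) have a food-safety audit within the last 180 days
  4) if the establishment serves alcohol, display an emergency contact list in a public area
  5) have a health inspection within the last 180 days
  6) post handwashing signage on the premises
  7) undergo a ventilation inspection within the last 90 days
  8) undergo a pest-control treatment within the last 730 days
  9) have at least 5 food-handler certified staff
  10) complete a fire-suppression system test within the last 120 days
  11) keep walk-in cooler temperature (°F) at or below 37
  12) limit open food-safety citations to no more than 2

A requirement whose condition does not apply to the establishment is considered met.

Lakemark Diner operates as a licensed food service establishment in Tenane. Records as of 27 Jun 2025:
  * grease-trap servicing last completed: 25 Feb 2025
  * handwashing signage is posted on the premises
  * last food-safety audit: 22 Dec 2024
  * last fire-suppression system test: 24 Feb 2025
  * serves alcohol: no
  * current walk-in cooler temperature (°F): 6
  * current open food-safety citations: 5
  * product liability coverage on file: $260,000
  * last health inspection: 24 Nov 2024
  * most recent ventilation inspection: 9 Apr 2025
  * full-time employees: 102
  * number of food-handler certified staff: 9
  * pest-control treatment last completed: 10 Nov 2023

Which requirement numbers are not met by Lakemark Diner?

3, 5, 10, 12

1. grease-trap servicing 122 days ago vs limit 180 → met
2. product liability coverage $260,000 ≥ $250,000 → met
3. food-safety audit 187 days ago vs limit 180 → not met
4. condition 'serves alcohol' does not hold → requirement n/a → met
5. health inspection 215 days ago vs limit 180 → not met
6. handwashing signage present → met
7. ventilation inspection 79 days ago vs limit 90 → met
8. pest-control treatment 595 days ago vs limit 730 → met
9. food-handler certified staff 9 ≥ 5 → met
10. fire-suppression system test 123 days ago vs limit 120 → not met
11. walk-in cooler temperature (°F) 6 ≤ 37 → met
12. open food-safety citations 5 > 2 → not met
Not met: 3, 5, 10, 12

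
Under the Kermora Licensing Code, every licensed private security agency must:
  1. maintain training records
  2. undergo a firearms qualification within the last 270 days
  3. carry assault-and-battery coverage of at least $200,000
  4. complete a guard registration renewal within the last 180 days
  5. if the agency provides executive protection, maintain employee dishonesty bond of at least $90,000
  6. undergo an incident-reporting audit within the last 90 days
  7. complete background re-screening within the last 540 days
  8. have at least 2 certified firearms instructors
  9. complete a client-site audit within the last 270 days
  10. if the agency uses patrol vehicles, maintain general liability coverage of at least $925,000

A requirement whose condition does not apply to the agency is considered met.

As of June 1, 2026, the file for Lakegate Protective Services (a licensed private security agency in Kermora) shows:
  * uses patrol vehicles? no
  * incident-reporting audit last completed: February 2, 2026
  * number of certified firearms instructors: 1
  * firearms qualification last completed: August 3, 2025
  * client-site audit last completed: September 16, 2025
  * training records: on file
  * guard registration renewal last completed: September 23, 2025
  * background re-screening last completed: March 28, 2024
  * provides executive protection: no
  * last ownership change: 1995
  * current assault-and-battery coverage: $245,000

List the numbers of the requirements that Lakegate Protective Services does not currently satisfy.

1. training records present → met
2. firearms qualification 302 days ago vs limit 270 → not met
3. assault-and-battery coverage $245,000 ≥ $200,000 → met
4. guard registration renewal 251 days ago vs limit 180 → not met
5. condition 'provides executive protection' does not hold → requirement n/a → met
6. incident-reporting audit 119 days ago vs limit 90 → not met
7. background re-screening 795 days ago vs limit 540 → not met
8. certified firearms instructors 1 < 2 → not met
9. client-site audit 258 days ago vs limit 270 → met
10. condition 'uses patrol vehicles' does not hold → requirement n/a → met
Not met: 2, 4, 6, 7, 8

2, 4, 6, 7, 8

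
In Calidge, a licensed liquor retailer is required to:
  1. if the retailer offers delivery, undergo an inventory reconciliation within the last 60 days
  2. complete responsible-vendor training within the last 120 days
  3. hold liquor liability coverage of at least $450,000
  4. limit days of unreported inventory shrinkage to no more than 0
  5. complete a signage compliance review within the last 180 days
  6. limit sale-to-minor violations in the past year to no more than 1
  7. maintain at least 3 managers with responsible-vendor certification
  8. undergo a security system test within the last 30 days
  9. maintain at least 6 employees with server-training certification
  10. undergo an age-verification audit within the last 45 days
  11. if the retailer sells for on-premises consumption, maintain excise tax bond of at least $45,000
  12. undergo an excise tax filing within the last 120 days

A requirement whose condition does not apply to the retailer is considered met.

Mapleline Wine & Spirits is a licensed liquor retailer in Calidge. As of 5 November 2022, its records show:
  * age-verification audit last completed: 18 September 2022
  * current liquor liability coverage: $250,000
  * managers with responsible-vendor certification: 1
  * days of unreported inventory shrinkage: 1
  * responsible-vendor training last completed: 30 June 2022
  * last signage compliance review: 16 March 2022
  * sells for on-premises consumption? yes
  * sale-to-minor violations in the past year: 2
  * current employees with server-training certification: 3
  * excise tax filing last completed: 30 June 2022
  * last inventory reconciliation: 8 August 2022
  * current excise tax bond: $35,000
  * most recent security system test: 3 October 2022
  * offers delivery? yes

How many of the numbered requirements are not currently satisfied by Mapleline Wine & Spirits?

12

1. condition 'offers delivery' holds; inventory reconciliation 89 days ago vs limit 60 → not met
2. responsible-vendor training 128 days ago vs limit 120 → not met
3. liquor liability coverage $250,000 < $450,000 → not met
4. days of unreported inventory shrinkage 1 > 0 → not met
5. signage compliance review 234 days ago vs limit 180 → not met
6. sale-to-minor violations in the past year 2 > 1 → not met
7. managers with responsible-vendor certification 1 < 3 → not met
8. security system test 33 days ago vs limit 30 → not met
9. employees with server-training certification 3 < 6 → not met
10. age-verification audit 48 days ago vs limit 45 → not met
11. condition 'sells for on-premises consumption' holds; excise tax bond $35,000 < $45,000 → not met
12. excise tax filing 128 days ago vs limit 120 → not met
Not met: 12 of 12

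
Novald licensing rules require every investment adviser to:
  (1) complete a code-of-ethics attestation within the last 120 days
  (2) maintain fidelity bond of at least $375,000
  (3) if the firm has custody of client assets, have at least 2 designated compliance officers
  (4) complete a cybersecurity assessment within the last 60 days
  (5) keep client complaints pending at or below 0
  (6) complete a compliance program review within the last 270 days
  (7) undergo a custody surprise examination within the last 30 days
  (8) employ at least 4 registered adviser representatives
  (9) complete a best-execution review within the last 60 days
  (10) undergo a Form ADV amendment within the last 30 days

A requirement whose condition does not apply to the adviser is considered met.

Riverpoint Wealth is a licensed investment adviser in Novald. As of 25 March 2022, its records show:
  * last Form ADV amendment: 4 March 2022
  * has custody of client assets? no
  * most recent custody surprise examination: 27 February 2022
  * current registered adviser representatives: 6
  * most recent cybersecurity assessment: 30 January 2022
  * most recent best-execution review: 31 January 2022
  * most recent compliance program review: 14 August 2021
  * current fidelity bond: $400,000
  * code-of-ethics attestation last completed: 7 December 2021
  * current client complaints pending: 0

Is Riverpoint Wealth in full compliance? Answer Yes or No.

Yes

1. code-of-ethics attestation 108 days ago vs limit 120 → met
2. fidelity bond $400,000 ≥ $375,000 → met
3. condition 'has custody of client assets' does not hold → requirement n/a → met
4. cybersecurity assessment 54 days ago vs limit 60 → met
5. client complaints pending 0 ≤ 0 → met
6. compliance program review 223 days ago vs limit 270 → met
7. custody surprise examination 26 days ago vs limit 30 → met
8. registered adviser representatives 6 ≥ 4 → met
9. best-execution review 53 days ago vs limit 60 → met
10. Form ADV amendment 21 days ago vs limit 30 → met
All met.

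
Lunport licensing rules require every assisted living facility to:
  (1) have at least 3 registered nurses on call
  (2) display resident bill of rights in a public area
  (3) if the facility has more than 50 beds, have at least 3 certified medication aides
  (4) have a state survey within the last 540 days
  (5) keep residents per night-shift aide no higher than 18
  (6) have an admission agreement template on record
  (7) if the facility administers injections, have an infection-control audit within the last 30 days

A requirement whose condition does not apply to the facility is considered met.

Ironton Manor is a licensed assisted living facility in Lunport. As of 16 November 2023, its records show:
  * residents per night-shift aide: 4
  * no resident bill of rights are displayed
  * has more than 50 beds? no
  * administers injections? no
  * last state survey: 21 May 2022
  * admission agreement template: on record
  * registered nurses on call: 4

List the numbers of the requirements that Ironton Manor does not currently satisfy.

1. registered nurses on call 4 ≥ 3 → met
2. resident bill of rights absent → not met
3. condition 'has more than 50 beds' does not hold → requirement n/a → met
4. state survey 544 days ago vs limit 540 → not met
5. residents per night-shift aide 4 ≤ 18 → met
6. admission agreement template present → met
7. condition 'administers injections' does not hold → requirement n/a → met
Not met: 2, 4

2, 4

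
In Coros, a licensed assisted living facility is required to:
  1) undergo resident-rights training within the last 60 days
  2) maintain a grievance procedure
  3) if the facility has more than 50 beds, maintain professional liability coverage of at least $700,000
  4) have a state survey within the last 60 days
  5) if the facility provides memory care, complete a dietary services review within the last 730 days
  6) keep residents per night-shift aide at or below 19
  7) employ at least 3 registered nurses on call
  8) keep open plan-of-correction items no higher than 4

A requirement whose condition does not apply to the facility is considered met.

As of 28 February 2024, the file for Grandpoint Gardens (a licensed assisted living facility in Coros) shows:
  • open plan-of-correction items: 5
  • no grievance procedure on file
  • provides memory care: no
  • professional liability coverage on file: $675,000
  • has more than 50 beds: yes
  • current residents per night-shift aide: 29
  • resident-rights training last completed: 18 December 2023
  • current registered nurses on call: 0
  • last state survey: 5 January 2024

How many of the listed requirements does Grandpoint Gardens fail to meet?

6

1. resident-rights training 72 days ago vs limit 60 → not met
2. grievance procedure absent → not met
3. condition 'has more than 50 beds' holds; professional liability coverage $675,000 < $700,000 → not met
4. state survey 54 days ago vs limit 60 → met
5. condition 'provides memory care' does not hold → requirement n/a → met
6. residents per night-shift aide 29 > 19 → not met
7. registered nurses on call 0 < 3 → not met
8. open plan-of-correction items 5 > 4 → not met
Not met: 6 of 8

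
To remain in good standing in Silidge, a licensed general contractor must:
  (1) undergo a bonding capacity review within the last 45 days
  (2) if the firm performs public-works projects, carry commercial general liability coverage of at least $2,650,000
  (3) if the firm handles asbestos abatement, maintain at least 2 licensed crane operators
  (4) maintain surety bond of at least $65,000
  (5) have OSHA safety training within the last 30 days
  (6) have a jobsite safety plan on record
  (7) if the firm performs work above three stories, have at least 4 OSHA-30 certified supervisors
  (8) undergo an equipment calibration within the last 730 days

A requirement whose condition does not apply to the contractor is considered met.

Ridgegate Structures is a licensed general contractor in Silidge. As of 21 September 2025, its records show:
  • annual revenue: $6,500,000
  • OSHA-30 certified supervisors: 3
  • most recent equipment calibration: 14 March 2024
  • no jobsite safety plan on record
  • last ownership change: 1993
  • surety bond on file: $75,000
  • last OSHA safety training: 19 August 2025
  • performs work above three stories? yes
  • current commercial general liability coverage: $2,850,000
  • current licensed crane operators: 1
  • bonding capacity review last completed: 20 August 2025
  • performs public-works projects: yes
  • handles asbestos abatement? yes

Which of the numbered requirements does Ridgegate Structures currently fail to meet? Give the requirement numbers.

3, 5, 6, 7

1. bonding capacity review 32 days ago vs limit 45 → met
2. condition 'performs public-works projects' holds; commercial general liability coverage $2,850,000 ≥ $2,650,000 → met
3. condition 'handles asbestos abatement' holds; licensed crane operators 1 < 2 → not met
4. surety bond $75,000 ≥ $65,000 → met
5. OSHA safety training 33 days ago vs limit 30 → not met
6. jobsite safety plan absent → not met
7. condition 'performs work above three stories' holds; OSHA-30 certified supervisors 3 < 4 → not met
8. equipment calibration 556 days ago vs limit 730 → met
Not met: 3, 5, 6, 7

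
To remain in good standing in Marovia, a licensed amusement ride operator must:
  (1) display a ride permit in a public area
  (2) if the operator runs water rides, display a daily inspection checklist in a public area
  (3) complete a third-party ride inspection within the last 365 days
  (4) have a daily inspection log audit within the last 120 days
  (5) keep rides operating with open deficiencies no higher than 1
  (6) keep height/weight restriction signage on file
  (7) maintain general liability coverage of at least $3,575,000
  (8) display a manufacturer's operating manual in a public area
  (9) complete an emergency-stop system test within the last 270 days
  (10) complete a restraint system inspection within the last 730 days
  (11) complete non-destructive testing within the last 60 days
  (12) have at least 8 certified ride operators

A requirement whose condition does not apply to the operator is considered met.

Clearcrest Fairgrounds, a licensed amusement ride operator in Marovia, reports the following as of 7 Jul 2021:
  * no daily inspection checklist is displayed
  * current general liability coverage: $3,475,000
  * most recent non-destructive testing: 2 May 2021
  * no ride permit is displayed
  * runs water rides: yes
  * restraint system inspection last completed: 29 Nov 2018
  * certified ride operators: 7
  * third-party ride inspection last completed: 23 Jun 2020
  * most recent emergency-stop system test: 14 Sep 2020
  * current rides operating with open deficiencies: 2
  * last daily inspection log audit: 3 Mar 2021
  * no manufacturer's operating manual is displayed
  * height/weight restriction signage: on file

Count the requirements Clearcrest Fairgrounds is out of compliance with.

11

1. ride permit absent → not met
2. condition 'runs water rides' holds; daily inspection checklist absent → not met
3. third-party ride inspection 379 days ago vs limit 365 → not met
4. daily inspection log audit 126 days ago vs limit 120 → not met
5. rides operating with open deficiencies 2 > 1 → not met
6. height/weight restriction signage present → met
7. general liability coverage $3,475,000 < $3,575,000 → not met
8. manufacturer's operating manual absent → not met
9. emergency-stop system test 296 days ago vs limit 270 → not met
10. restraint system inspection 951 days ago vs limit 730 → not met
11. non-destructive testing 66 days ago vs limit 60 → not met
12. certified ride operators 7 < 8 → not met
Not met: 11 of 12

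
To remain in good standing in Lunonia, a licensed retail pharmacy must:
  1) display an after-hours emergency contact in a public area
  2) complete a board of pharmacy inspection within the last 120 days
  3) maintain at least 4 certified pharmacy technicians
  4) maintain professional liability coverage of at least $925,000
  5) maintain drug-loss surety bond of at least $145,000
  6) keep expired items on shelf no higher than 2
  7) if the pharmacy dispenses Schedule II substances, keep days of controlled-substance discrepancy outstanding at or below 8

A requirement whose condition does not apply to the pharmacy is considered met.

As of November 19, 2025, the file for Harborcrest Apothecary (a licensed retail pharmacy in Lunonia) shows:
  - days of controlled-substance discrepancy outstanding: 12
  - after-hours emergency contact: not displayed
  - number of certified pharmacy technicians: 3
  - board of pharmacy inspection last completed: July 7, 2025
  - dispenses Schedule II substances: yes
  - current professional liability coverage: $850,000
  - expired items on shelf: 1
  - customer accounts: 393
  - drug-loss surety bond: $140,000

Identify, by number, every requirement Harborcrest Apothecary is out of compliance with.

1. after-hours emergency contact absent → not met
2. board of pharmacy inspection 135 days ago vs limit 120 → not met
3. certified pharmacy technicians 3 < 4 → not met
4. professional liability coverage $850,000 < $925,000 → not met
5. drug-loss surety bond $140,000 < $145,000 → not met
6. expired items on shelf 1 ≤ 2 → met
7. condition 'dispenses Schedule II substances' holds; days of controlled-substance discrepancy outstanding 12 > 8 → not met
Not met: 1, 2, 3, 4, 5, 7

1, 2, 3, 4, 5, 7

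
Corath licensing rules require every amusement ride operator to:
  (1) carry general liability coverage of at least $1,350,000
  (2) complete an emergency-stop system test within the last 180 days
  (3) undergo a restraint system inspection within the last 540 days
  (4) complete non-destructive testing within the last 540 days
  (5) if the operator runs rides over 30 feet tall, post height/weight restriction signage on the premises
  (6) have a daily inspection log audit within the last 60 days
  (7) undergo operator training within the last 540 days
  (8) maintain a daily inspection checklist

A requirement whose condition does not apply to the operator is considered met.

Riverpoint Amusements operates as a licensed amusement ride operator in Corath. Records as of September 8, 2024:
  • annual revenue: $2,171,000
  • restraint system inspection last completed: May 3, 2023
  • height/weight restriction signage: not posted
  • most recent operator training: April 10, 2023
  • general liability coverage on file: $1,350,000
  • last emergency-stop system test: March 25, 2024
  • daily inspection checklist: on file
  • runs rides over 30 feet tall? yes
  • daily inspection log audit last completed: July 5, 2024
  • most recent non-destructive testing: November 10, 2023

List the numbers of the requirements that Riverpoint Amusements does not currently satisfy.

1. general liability coverage $1,350,000 ≥ $1,350,000 → met
2. emergency-stop system test 167 days ago vs limit 180 → met
3. restraint system inspection 494 days ago vs limit 540 → met
4. non-destructive testing 303 days ago vs limit 540 → met
5. condition 'runs rides over 30 feet tall' holds; height/weight restriction signage absent → not met
6. daily inspection log audit 65 days ago vs limit 60 → not met
7. operator training 517 days ago vs limit 540 → met
8. daily inspection checklist present → met
Not met: 5, 6

5, 6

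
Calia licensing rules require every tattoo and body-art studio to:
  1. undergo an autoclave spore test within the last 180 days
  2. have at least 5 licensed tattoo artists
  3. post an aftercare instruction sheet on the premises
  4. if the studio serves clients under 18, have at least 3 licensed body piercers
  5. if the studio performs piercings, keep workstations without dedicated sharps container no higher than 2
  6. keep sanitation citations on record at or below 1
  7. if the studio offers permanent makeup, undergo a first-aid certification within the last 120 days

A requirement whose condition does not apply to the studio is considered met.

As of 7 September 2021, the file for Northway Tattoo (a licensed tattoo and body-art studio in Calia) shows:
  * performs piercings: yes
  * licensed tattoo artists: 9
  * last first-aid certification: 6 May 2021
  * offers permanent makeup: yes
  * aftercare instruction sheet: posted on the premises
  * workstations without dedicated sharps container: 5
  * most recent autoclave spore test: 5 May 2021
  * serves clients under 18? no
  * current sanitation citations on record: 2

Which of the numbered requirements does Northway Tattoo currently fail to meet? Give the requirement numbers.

1. autoclave spore test 125 days ago vs limit 180 → met
2. licensed tattoo artists 9 ≥ 5 → met
3. aftercare instruction sheet present → met
4. condition 'serves clients under 18' does not hold → requirement n/a → met
5. condition 'performs piercings' holds; workstations without dedicated sharps container 5 > 2 → not met
6. sanitation citations on record 2 > 1 → not met
7. condition 'offers permanent makeup' holds; first-aid certification 124 days ago vs limit 120 → not met
Not met: 5, 6, 7

5, 6, 7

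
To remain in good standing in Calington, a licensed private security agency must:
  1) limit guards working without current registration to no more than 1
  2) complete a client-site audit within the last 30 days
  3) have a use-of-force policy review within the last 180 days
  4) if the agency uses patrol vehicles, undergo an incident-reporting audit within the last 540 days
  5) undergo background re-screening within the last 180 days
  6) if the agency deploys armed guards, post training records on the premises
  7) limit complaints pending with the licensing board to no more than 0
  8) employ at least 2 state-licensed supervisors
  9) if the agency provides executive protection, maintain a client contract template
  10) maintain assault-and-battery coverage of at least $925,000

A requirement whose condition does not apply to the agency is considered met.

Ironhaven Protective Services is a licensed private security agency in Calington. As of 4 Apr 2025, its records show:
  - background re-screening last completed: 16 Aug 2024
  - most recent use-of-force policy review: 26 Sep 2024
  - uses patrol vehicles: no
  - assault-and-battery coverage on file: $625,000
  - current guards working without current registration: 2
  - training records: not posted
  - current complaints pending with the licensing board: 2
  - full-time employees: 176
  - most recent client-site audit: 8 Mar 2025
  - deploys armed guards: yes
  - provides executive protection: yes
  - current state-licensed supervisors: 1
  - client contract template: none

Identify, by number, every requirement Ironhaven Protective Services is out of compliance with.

1, 3, 5, 6, 7, 8, 9, 10

1. guards working without current registration 2 > 1 → not met
2. client-site audit 27 days ago vs limit 30 → met
3. use-of-force policy review 190 days ago vs limit 180 → not met
4. condition 'uses patrol vehicles' does not hold → requirement n/a → met
5. background re-screening 231 days ago vs limit 180 → not met
6. condition 'deploys armed guards' holds; training records absent → not met
7. complaints pending with the licensing board 2 > 0 → not met
8. state-licensed supervisors 1 < 2 → not met
9. condition 'provides executive protection' holds; client contract template absent → not met
10. assault-and-battery coverage $625,000 < $925,000 → not met
Not met: 1, 3, 5, 6, 7, 8, 9, 10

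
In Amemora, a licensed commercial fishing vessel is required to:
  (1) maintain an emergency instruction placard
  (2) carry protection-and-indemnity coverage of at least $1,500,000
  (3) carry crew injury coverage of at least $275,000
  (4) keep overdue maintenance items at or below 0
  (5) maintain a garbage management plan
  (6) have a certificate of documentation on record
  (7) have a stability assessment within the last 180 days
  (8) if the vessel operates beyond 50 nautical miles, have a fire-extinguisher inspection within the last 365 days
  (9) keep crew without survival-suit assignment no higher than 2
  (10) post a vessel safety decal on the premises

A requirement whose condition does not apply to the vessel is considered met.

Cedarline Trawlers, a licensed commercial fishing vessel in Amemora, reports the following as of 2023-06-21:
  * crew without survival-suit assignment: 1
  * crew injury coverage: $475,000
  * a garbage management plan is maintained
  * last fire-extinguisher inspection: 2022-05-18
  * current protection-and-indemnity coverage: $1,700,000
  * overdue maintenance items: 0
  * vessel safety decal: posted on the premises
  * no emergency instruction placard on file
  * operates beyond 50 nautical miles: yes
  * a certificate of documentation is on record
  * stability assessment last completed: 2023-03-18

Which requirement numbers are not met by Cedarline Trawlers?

1, 8

1. emergency instruction placard absent → not met
2. protection-and-indemnity coverage $1,700,000 ≥ $1,500,000 → met
3. crew injury coverage $475,000 ≥ $275,000 → met
4. overdue maintenance items 0 ≤ 0 → met
5. garbage management plan present → met
6. certificate of documentation present → met
7. stability assessment 95 days ago vs limit 180 → met
8. condition 'operates beyond 50 nautical miles' holds; fire-extinguisher inspection 399 days ago vs limit 365 → not met
9. crew without survival-suit assignment 1 ≤ 2 → met
10. vessel safety decal present → met
Not met: 1, 8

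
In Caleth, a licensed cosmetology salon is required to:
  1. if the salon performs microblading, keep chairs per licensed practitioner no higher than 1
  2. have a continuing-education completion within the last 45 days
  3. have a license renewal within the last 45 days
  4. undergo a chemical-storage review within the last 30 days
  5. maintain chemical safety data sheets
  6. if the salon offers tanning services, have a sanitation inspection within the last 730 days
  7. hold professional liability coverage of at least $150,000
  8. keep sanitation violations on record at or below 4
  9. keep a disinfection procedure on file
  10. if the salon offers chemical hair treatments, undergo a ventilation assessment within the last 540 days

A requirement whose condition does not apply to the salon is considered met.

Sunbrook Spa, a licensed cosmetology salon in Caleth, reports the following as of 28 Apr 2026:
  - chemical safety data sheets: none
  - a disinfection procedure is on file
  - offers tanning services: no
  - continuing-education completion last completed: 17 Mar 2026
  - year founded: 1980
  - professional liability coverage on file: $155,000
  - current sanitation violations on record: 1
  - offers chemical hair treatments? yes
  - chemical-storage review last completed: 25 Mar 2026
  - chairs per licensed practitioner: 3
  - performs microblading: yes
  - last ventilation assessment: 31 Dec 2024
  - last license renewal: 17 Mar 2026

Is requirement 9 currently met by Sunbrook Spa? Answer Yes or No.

9. disinfection procedure present → met

Yes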